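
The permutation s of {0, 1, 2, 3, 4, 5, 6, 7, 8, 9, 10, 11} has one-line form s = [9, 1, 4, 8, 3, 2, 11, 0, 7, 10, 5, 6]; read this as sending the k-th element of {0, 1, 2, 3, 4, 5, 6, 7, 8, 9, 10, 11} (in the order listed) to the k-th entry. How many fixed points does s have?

The fixed points (elements with s(x) = x) are {1}, so there is 1.

1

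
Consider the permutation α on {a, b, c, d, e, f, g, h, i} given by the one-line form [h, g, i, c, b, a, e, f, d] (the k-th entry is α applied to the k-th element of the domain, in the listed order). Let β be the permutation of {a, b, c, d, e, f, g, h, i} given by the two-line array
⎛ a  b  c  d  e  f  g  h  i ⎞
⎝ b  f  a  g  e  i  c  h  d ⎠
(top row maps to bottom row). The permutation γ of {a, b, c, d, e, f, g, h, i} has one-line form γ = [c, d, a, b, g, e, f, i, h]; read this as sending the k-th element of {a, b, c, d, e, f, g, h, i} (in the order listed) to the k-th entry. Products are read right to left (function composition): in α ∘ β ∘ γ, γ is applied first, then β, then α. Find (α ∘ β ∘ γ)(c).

g

Apply the permutations in order: γ(c) = a, then β(a) = b, then α(b) = g. So (α ∘ β ∘ γ)(c) = g.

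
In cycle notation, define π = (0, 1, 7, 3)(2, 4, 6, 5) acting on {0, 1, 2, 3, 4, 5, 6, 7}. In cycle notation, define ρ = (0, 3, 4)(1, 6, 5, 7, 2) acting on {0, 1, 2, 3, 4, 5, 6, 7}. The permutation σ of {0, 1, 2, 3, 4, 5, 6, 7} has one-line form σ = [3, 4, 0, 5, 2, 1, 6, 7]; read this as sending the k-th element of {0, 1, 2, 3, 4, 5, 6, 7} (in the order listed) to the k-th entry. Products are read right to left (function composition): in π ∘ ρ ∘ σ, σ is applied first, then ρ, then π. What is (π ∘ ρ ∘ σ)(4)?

Apply the permutations in order: σ(4) = 2, then ρ(2) = 1, then π(1) = 7. So (π ∘ ρ ∘ σ)(4) = 7.

7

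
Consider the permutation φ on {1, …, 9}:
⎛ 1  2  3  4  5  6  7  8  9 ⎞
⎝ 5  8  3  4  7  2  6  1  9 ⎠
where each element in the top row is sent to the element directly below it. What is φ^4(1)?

Tracing 1 → 5 → … returns to 1 after 6 steps, so 1 lies in a 6-cycle (1 5 7 6 2 8).
Advancing 4 steps from 1: 1 → 5 → 7 → 6 → 2.

2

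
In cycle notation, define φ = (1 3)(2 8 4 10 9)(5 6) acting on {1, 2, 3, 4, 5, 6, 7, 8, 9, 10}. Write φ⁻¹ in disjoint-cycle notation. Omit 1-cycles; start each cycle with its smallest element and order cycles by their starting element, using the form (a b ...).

The inverse reverses each cycle.
After reversing and putting each cycle's least element first, φ⁻¹ = (1 3)(2 9 10 4 8)(5 6).

(1 3)(2 9 10 4 8)(5 6)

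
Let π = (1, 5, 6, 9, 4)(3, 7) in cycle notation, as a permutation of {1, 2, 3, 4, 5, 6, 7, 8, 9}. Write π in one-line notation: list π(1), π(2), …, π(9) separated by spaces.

Each element maps to the next entry in its cycle (wrapping to the front): 1→5, 2→2, 3→7, 4→1, 5→6, 6→9, 7→3, 8→8, 9→4.
So the one-line form is 5 2 7 1 6 9 3 8 4.

5 2 7 1 6 9 3 8 4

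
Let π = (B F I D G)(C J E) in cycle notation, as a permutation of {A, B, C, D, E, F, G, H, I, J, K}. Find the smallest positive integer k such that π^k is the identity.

The cycle type of π is (5, 3, 1, 1, 1).
Since disjoint cycles commute, ord(π) = lcm(5, 3) = 15.

15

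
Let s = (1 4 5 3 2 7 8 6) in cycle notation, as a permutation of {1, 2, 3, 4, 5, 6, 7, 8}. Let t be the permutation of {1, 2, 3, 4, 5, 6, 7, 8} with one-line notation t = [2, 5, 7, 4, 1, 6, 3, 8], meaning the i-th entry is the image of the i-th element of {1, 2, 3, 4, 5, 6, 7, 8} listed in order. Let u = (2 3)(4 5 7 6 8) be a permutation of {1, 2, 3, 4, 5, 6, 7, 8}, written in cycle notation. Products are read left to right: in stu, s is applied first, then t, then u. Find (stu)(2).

Chase 2: s(2) = 7; t(7) = 3; u(3) = 2. Hence (stu)(2) = 2.

2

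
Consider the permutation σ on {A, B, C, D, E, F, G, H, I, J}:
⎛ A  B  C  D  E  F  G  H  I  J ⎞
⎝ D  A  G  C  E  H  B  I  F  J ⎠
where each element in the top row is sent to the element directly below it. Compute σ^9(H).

H

Tracing H → I → … returns to H after 3 steps, so H lies in a 3-cycle (F, H, I).
Since the cycle has length 3, σ^9 acts on it the same as σ^0 (9 mod 3 = 0).
So σ^9(H) = H.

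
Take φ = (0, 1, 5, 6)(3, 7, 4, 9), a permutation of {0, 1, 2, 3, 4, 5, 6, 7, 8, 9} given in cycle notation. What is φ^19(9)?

9 lies in the 4-cycle (3, 7, 4, 9).
Powers repeat with period 4 on this cycle, and 19 mod 4 = 3, so φ^19(9) = φ^3(9).
Stepping 3 places around the cycle: 9 → 3 → 7 → 4.

4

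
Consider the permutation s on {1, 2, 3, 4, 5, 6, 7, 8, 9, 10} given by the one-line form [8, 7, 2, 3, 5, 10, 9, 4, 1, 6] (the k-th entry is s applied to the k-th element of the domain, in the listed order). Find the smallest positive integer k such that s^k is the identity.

The disjoint-cycle form of s has cycle lengths 7, 2, 1.
The order of s is the least common multiple of its cycle lengths: lcm(7, 2) = 14.

14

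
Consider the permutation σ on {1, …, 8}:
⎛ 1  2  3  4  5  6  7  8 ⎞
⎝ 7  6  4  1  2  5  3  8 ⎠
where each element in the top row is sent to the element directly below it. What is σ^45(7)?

Tracing 7 → 3 → … returns to 7 after 4 steps, so 7 lies in a 4-cycle (1 7 3 4).
Powers repeat with period 4 on this cycle, and 45 mod 4 = 1, so σ^45(7) = σ^1(7).
Stepping 1 place around the cycle: 7 → 3.

3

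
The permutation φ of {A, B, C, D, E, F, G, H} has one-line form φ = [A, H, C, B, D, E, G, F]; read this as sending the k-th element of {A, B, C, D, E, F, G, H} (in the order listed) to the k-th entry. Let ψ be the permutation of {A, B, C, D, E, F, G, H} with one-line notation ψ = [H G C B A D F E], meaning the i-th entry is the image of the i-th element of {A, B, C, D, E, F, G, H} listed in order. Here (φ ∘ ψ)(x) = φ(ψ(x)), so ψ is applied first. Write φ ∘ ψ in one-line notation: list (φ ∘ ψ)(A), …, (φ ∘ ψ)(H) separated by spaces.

(φ ∘ ψ)(x) = φ(ψ(x)). Computing each image: φ(ψ(A)) = φ(H) = F, φ(ψ(B)) = φ(G) = G, φ(ψ(C)) = φ(C) = C, φ(ψ(D)) = φ(B) = H, φ(ψ(E)) = φ(A) = A, φ(ψ(F)) = φ(D) = B, φ(ψ(G)) = φ(F) = E, φ(ψ(H)) = φ(E) = D.
Hence φ ∘ ψ = [F G C H A B E D].

F G C H A B E D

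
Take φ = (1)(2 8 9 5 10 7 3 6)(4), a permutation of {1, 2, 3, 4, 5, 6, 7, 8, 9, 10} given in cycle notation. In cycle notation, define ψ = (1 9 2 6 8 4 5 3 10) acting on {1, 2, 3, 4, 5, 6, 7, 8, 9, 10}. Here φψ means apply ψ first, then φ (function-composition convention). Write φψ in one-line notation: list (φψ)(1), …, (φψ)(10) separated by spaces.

5 2 7 10 6 9 3 4 8 1

For each element, apply ψ then φ: 1 → 9 → 5; 2 → 6 → 2; 3 → 10 → 7; 4 → 5 → 10; 5 → 3 → 6; 6 → 8 → 9; 7 → 7 → 3; 8 → 4 → 4; 9 → 2 → 8; 10 → 1 → 1.
So φψ in one-line form is 5 2 7 10 6 9 3 4 8 1.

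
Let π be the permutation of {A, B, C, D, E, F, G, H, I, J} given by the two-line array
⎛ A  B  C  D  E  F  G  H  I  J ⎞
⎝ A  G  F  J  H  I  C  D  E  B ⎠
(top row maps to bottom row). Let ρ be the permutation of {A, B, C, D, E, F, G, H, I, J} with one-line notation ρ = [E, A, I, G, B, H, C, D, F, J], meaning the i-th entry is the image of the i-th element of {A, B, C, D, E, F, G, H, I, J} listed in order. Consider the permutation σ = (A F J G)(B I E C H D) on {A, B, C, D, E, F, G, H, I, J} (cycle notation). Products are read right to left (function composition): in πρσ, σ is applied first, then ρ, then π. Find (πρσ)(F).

Apply the permutations in order: σ(F) = J, then ρ(J) = J, then π(J) = B. So (πρσ)(F) = B.

B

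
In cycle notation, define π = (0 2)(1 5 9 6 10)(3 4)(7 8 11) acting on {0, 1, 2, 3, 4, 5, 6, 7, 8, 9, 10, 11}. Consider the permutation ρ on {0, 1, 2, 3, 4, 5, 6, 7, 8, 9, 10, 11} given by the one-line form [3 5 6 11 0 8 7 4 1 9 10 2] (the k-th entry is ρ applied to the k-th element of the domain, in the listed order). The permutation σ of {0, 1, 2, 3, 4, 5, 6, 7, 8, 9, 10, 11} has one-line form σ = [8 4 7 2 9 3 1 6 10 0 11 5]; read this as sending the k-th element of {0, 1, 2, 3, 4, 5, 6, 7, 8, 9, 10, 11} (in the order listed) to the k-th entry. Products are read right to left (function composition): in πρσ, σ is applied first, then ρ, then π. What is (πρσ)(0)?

5

Apply the permutations in order: σ(0) = 8, then ρ(8) = 1, then π(1) = 5. So (πρσ)(0) = 5.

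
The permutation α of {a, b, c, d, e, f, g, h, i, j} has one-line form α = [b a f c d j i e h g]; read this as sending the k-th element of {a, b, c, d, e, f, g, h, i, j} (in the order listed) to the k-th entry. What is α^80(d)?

Tracing d → c → … returns to d after 8 steps, so d lies in an 8-cycle (c f j g i h e d).
Since the cycle has length 8, α^80 acts on it the same as α^0 (80 mod 8 = 0).
So α^80(d) = d.

d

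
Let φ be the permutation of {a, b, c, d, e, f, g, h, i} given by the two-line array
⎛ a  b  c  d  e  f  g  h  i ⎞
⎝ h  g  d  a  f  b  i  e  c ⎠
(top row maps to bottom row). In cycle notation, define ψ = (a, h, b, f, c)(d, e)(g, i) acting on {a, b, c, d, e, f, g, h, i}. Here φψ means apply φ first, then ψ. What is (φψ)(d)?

h

(φψ)(d) = ψ(φ(d)). φ(d) = a, then ψ(a) = h. So (φψ)(d) = h.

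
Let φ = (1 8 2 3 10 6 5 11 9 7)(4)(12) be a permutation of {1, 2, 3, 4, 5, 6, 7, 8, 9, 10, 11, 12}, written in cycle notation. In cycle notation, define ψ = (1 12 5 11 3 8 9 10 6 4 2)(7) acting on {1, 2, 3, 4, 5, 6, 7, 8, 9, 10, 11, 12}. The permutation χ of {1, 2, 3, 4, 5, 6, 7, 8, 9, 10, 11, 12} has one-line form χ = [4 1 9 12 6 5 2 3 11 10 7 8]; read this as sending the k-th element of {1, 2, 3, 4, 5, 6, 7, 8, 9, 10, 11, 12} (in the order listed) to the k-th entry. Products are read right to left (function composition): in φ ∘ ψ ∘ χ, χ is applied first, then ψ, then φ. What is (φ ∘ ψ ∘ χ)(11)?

1

Chase 11: χ(11) = 7; ψ(7) = 7; φ(7) = 1. Hence (φ ∘ ψ ∘ χ)(11) = 1.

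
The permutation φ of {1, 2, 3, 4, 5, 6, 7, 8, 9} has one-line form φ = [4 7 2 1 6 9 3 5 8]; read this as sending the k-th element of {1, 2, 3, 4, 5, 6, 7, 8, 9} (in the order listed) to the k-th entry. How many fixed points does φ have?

No element satisfies φ(x) = x, so there are 0 fixed points.

0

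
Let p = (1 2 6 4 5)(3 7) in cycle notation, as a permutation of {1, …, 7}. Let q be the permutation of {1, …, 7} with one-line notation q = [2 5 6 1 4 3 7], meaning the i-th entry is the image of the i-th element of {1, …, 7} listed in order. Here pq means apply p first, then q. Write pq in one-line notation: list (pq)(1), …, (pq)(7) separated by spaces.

Chase each element through p then q: 1 → 2 → 5; 2 → 6 → 3; 3 → 7 → 7; 4 → 5 → 4; 5 → 1 → 2; 6 → 4 → 1; 7 → 3 → 6.
Collecting the images, pq = [5 3 7 4 2 1 6].

5 3 7 4 2 1 6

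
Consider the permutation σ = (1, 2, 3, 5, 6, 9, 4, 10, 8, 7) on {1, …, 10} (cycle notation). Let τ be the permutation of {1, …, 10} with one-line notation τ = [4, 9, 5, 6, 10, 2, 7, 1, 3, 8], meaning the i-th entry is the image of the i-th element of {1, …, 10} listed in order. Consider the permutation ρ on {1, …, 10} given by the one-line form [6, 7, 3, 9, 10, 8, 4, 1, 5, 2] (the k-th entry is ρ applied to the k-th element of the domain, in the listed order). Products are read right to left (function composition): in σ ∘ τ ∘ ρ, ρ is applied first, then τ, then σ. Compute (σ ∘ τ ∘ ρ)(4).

5

Apply the permutations in order: ρ(4) = 9, then τ(9) = 3, then σ(3) = 5. So (σ ∘ τ ∘ ρ)(4) = 5.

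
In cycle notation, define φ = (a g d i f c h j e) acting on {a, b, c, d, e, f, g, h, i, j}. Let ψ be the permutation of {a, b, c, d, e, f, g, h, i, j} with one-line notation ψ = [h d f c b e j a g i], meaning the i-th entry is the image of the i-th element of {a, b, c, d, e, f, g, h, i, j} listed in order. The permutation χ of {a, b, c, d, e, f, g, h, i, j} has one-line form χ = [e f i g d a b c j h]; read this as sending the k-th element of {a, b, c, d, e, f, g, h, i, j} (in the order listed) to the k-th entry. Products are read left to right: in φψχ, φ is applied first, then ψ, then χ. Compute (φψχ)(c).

e

Chase c: φ(c) = h; ψ(h) = a; χ(a) = e. Hence (φψχ)(c) = e.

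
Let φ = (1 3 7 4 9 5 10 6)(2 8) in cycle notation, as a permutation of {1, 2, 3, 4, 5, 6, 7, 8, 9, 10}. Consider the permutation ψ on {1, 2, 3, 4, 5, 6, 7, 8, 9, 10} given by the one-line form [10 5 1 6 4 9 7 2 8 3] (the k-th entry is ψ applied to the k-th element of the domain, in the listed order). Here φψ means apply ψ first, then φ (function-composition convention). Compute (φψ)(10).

First apply ψ: ψ(10) = 3, then φ(3) = 7. Thus (φψ)(10) = 7.

7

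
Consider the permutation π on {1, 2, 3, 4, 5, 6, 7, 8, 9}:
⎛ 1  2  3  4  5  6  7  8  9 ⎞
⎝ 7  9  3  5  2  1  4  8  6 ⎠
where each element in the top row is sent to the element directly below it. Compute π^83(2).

5

Tracing 2 → 9 → … returns to 2 after 7 steps, so 2 lies in a 7-cycle (1, 7, 4, 5, 2, 9, 6).
Since the cycle has length 7, π^83 acts on it the same as π^6 (83 mod 7 = 6).
Stepping 6 places around the cycle: 2 → 9 → 6 → 1 → 7 → 4 → 5.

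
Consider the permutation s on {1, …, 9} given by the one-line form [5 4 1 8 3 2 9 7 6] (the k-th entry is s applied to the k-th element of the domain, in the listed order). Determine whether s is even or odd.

In disjoint-cycle form the cycle lengths are 6, 3.
A cycle of length ℓ contributes ℓ−1 transpositions, so s is a product of 5 + 2 = 7 transpositions — odd.

odd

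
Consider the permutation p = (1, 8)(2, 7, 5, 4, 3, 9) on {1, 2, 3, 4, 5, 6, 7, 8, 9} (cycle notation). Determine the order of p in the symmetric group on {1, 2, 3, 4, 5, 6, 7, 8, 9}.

The disjoint cycles have lengths 6, 2, 1.
The order is lcm(6, 2) = 6.

6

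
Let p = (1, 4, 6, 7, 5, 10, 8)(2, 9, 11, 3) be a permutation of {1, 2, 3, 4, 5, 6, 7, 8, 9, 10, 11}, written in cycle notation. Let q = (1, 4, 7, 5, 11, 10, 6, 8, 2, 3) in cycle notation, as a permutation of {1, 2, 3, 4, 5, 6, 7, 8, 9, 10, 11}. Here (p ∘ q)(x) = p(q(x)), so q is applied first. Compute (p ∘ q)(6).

(p ∘ q)(6) = p(q(6)). q(6) = 8, then p(8) = 1. So (p ∘ q)(6) = 1.

1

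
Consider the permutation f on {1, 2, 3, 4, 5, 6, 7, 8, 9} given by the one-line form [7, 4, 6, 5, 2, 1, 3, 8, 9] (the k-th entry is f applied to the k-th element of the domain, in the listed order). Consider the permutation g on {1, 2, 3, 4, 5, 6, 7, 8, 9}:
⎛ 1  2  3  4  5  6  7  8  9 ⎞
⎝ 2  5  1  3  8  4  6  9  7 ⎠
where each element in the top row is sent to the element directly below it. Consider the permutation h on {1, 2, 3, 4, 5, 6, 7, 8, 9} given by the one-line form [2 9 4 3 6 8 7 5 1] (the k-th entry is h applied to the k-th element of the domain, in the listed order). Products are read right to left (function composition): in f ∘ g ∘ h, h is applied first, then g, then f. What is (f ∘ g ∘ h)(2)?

3

Apply the permutations in order: h(2) = 9, then g(9) = 7, then f(7) = 3. So (f ∘ g ∘ h)(2) = 3.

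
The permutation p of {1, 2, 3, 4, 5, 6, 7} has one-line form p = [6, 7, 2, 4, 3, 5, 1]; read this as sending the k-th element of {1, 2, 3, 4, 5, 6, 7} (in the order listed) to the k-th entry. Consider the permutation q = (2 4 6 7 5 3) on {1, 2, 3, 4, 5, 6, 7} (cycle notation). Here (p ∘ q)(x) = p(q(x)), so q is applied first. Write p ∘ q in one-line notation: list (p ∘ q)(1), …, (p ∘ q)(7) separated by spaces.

6 4 7 5 2 1 3

(p ∘ q)(x) = p(q(x)). Computing each image: p(q(1)) = p(1) = 6, p(q(2)) = p(4) = 4, p(q(3)) = p(2) = 7, p(q(4)) = p(6) = 5, p(q(5)) = p(3) = 2, p(q(6)) = p(7) = 1, p(q(7)) = p(5) = 3.
Hence p ∘ q = [6 4 7 5 2 1 3].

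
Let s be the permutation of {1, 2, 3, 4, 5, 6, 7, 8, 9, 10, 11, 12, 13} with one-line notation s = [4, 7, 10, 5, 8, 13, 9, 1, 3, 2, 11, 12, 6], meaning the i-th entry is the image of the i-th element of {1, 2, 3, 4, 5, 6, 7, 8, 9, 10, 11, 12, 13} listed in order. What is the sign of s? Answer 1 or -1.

1

In disjoint-cycle form the cycle lengths are 5, 4, 2, 1, 1.
A cycle of length ℓ contributes ℓ−1 transpositions, so s is a product of 4 + 3 + 1 = 8 transpositions — even.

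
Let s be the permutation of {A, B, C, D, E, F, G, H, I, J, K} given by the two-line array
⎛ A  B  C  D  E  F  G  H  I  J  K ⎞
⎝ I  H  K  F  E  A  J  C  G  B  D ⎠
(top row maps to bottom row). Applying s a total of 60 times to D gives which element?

D

Tracing D → F → … returns to D after 10 steps, so D lies in a 10-cycle (A, I, G, J, B, H, C, K, D, F).
Since the cycle has length 10, s^60 acts on it the same as s^0 (60 mod 10 = 0).
So s^60(D) = D.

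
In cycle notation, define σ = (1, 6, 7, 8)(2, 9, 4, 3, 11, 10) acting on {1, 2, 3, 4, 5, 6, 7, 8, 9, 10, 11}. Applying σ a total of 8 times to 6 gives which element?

6 lies in the 4-cycle (1, 6, 7, 8).
Powers repeat with period 4 on this cycle, and 8 mod 4 = 0, so σ^8(6) = σ^0(6).
So σ^8(6) = 6.

6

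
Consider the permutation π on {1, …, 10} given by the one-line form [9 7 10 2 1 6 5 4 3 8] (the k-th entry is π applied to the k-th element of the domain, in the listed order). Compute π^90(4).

4

Tracing 4 → 2 → … returns to 4 after 9 steps, so 4 lies in a 9-cycle (1, 9, 3, 10, 8, 4, 2, 7, 5).
Since the cycle has length 9, π^90 acts on it the same as π^0 (90 mod 9 = 0).
So π^90(4) = 4.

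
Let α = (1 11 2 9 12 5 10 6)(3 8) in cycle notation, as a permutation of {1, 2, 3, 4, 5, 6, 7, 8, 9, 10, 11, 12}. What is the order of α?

8

The cycle type of α is (8, 2, 1, 1).
The order is lcm(8, 2) = 8.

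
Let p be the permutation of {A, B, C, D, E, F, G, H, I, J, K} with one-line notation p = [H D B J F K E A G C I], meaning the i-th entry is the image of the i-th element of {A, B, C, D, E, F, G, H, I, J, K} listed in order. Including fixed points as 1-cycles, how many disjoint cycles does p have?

3

The cycle decomposition is (A H)(B D J C)(E F K I G), which has 3 cycles (counting 1-cycles).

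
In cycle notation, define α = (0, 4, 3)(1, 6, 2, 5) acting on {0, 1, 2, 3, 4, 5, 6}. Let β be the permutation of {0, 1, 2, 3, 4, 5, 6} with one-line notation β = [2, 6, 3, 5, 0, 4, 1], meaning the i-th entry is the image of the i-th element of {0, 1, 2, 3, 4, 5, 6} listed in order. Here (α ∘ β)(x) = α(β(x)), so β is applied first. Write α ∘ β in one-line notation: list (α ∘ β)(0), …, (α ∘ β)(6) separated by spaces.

5 2 0 1 4 3 6

(α ∘ β)(x) = α(β(x)). Computing each image: α(β(0)) = α(2) = 5, α(β(1)) = α(6) = 2, α(β(2)) = α(3) = 0, α(β(3)) = α(5) = 1, α(β(4)) = α(0) = 4, α(β(5)) = α(4) = 3, α(β(6)) = α(1) = 6.
Hence α ∘ β = [5 2 0 1 4 3 6].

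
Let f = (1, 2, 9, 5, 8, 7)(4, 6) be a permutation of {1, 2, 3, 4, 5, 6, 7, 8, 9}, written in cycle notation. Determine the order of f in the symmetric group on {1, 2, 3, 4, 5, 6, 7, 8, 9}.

6

The disjoint cycles have lengths 6, 2, 1.
The order is lcm(6, 2) = 6.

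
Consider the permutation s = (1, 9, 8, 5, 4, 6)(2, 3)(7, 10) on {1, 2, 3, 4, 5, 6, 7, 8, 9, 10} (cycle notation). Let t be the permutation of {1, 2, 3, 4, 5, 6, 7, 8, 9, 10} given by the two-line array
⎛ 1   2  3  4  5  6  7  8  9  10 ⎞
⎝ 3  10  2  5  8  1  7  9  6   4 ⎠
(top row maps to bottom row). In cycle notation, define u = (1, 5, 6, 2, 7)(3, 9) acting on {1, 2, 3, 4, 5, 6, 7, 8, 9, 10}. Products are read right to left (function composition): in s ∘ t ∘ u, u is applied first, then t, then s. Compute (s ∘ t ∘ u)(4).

4

Apply the permutations in order: u(4) = 4, then t(4) = 5, then s(5) = 4. So (s ∘ t ∘ u)(4) = 4.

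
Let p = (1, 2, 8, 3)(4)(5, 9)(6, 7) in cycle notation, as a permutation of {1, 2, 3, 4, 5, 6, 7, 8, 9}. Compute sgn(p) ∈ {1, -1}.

The cycle lengths are 4, 2, 2, 1.
A cycle is odd iff its length is even; p has 3 even-length cycles, so sgn(p) = (−1)^3 and p is odd.

-1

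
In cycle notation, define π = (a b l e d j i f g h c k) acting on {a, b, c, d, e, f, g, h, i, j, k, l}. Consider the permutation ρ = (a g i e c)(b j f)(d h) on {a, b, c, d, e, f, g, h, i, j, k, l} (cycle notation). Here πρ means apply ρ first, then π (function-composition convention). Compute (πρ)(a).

h

(πρ)(a) = π(ρ(a)). ρ(a) = g, then π(g) = h. So (πρ)(a) = h.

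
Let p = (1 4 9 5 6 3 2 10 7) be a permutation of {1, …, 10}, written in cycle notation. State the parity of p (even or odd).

even

The cycle lengths are 9, 1.
A cycle of length ℓ contributes ℓ−1 transpositions, so p is a product of 8 transpositions — even.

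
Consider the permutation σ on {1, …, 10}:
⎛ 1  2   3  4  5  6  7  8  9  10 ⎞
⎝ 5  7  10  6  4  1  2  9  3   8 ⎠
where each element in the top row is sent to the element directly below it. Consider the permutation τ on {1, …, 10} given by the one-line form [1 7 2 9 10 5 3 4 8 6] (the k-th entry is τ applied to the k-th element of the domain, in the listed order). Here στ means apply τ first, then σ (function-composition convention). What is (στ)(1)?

5

τ(1) = 1, then σ(1) = 5; composing gives (στ)(1) = 5.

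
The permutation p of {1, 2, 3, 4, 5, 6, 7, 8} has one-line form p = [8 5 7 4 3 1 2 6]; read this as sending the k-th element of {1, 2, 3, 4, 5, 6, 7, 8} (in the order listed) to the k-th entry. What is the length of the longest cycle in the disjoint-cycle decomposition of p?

4

Decomposing into disjoint cycles gives (1, 8, 6)(2, 5, 3, 7); the longest has length 4.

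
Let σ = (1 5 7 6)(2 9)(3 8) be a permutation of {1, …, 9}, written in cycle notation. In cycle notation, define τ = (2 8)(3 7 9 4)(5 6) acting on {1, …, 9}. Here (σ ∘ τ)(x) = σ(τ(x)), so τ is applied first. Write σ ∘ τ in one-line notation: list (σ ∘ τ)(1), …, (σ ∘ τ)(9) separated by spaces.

5 3 6 8 1 7 2 9 4

(σ ∘ τ)(x) = σ(τ(x)). Computing each image: σ(τ(1)) = σ(1) = 5, σ(τ(2)) = σ(8) = 3, σ(τ(3)) = σ(7) = 6, σ(τ(4)) = σ(3) = 8, σ(τ(5)) = σ(6) = 1, σ(τ(6)) = σ(5) = 7, σ(τ(7)) = σ(9) = 2, σ(τ(8)) = σ(2) = 9, σ(τ(9)) = σ(4) = 4.
Hence σ ∘ τ = [5 3 6 8 1 7 2 9 4].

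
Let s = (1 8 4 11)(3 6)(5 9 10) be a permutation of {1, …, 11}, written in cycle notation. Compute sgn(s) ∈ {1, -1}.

1

The cycle lengths are 4, 3, 2, 1, 1.
A cycle of length ℓ contributes ℓ−1 transpositions, so s is a product of 3 + 2 + 1 = 6 transpositions — even.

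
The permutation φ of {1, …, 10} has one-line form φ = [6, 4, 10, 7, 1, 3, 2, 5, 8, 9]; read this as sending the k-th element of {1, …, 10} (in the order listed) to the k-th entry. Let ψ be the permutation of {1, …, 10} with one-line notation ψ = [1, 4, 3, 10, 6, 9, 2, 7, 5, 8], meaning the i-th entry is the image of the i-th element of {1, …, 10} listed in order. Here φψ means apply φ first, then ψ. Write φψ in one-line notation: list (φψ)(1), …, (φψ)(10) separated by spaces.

9 10 8 2 1 3 4 6 7 5

For each element, apply φ then ψ: 1 → 6 → 9; 2 → 4 → 10; 3 → 10 → 8; 4 → 7 → 2; 5 → 1 → 1; 6 → 3 → 3; 7 → 2 → 4; 8 → 5 → 6; 9 → 8 → 7; 10 → 9 → 5.
Collecting the images, φψ = [9 10 8 2 1 3 4 6 7 5].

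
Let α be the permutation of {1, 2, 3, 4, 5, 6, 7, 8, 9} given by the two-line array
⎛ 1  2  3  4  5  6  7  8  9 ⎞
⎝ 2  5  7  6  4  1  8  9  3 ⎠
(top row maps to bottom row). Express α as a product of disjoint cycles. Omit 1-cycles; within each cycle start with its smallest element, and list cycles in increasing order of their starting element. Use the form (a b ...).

(1 2 5 4 6)(3 7 8 9)

Start at 1 and follow images: 1 → 2 → 5 → 4 → 6 → 1, giving the cycle (1 2 5 4 6).
Repeating from the next unused element and collecting all non-trivial cycles gives (1 2 5 4 6)(3 7 8 9).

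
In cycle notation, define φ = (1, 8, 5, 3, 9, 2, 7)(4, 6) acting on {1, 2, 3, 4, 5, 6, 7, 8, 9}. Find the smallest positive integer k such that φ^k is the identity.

The disjoint cycles have lengths 7, 2.
The order is lcm(7, 2) = 14.

14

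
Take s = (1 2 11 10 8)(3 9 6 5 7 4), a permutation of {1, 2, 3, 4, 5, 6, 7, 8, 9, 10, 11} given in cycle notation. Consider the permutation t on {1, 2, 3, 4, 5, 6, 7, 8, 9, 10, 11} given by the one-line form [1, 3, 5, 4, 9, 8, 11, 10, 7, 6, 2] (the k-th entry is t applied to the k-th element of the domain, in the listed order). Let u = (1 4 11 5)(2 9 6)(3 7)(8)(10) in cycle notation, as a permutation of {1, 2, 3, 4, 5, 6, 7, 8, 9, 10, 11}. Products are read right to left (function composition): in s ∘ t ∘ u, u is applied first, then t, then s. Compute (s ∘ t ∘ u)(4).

11

Apply the permutations in order: u(4) = 11, then t(11) = 2, then s(2) = 11. So (s ∘ t ∘ u)(4) = 11.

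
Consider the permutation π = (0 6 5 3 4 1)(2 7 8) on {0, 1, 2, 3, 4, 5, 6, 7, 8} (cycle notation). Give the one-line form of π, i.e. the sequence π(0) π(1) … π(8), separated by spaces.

Each element maps to the next entry in its cycle (wrapping to the front): 0→6, 1→0, 2→7, 3→4, 4→1, 5→3, 6→5, 7→8, 8→2.
So the one-line form is 6 0 7 4 1 3 5 8 2.

6 0 7 4 1 3 5 8 2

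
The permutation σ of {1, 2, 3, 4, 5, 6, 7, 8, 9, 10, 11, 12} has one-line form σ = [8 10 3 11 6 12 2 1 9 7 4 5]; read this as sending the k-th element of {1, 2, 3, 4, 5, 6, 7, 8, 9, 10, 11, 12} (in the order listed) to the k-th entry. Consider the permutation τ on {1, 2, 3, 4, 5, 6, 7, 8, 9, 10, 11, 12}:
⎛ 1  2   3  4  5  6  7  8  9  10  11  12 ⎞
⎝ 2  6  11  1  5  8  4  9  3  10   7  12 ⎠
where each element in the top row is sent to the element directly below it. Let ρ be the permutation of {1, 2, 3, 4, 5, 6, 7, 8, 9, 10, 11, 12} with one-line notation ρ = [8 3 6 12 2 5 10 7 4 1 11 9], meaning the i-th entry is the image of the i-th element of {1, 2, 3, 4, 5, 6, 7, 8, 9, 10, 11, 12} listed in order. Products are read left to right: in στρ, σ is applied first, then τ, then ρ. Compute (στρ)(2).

1

Apply the permutations in order: σ(2) = 10, then τ(10) = 10, then ρ(10) = 1. So (στρ)(2) = 1.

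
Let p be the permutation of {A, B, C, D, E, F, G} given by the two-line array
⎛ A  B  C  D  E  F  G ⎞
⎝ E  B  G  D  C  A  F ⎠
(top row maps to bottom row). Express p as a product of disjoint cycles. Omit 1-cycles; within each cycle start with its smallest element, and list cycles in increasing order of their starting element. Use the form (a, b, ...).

Iterating p from A gives A → E → C → G → F → A; that is the 5-cycle (A, E, C, G, F).
Repeating from the next unused element and collecting all non-trivial cycles gives (A, E, C, G, F).

(A, E, C, G, F)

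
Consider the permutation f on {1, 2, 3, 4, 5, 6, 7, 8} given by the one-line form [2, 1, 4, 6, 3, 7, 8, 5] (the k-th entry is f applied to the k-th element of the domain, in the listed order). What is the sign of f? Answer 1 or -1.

1

In disjoint-cycle form the cycle lengths are 6, 2.
A cycle is odd iff its length is even; f has 2 even-length cycles, so sgn(f) = (−1)^2 and f is even.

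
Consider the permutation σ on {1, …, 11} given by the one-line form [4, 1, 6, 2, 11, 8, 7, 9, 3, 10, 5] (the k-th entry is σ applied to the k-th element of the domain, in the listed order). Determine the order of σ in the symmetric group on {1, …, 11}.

Decomposing into disjoint cycles gives cycle lengths 4, 3, 2, 1, 1.
The order is lcm(4, 3, 2) = 12.

12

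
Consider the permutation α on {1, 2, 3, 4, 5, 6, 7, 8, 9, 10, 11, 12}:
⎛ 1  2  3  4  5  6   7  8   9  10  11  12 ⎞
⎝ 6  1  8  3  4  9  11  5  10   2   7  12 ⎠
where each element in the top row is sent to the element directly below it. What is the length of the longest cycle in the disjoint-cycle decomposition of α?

Decomposing into disjoint cycles gives (1, 6, 9, 10, 2)(3, 8, 5, 4)(7, 11); the longest has length 5.

5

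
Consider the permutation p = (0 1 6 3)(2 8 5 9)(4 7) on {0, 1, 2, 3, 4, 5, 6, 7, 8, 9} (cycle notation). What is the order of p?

4

The disjoint cycles have lengths 4, 4, 2.
The order is lcm(4, 4, 2) = 4.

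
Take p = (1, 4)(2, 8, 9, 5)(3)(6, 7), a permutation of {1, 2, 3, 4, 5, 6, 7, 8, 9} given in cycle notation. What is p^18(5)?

8

5 lies in the 4-cycle (2, 8, 9, 5).
Powers repeat with period 4 on this cycle, and 18 mod 4 = 2, so p^18(5) = p^2(5).
Advancing 2 steps from 5: 5 → 2 → 8.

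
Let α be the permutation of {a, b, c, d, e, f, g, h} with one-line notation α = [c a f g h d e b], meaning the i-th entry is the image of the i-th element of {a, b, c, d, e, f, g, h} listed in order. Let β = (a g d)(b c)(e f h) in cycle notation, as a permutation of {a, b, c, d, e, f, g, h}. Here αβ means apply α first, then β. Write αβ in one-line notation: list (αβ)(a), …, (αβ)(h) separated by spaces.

For each element, apply α then β: a → c → b; b → a → g; c → f → h; d → g → d; e → h → e; f → d → a; g → e → f; h → b → c.
Collecting the images, αβ = [b g h d e a f c].

b g h d e a f c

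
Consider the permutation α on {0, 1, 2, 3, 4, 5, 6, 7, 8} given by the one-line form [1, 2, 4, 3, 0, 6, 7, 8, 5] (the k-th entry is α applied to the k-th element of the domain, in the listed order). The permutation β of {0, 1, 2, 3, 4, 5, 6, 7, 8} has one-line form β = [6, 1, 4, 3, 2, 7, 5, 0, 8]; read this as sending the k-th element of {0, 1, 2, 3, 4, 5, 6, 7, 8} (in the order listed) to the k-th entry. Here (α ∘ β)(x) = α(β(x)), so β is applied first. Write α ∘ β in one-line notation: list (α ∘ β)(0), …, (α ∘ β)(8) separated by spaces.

7 2 0 3 4 8 6 1 5

Chase each element through β then α: 0 → 6 → 7; 1 → 1 → 2; 2 → 4 → 0; 3 → 3 → 3; 4 → 2 → 4; 5 → 7 → 8; 6 → 5 → 6; 7 → 0 → 1; 8 → 8 → 5.
So α ∘ β in one-line form is 7 2 0 3 4 8 6 1 5.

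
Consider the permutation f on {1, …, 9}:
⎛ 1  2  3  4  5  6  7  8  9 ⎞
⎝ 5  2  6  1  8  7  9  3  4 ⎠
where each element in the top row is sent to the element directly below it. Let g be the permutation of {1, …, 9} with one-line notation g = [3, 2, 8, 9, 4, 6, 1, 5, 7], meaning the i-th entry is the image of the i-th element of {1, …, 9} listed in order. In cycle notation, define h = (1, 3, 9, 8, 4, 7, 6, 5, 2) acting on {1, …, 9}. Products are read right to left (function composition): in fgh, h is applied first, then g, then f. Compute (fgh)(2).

6

Chase 2: h(2) = 1; g(1) = 3; f(3) = 6. Hence (fgh)(2) = 6.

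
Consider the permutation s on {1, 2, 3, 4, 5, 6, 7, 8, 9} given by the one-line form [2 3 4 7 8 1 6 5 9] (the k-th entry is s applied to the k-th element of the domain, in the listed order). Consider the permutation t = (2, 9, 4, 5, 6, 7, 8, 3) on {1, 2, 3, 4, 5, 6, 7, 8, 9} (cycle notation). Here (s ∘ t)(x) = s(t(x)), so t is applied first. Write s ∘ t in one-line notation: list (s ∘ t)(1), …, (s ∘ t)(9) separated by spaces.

For each element, apply t then s: 1 → 1 → 2; 2 → 9 → 9; 3 → 2 → 3; 4 → 5 → 8; 5 → 6 → 1; 6 → 7 → 6; 7 → 8 → 5; 8 → 3 → 4; 9 → 4 → 7.
So s ∘ t in one-line form is 2 9 3 8 1 6 5 4 7.

2 9 3 8 1 6 5 4 7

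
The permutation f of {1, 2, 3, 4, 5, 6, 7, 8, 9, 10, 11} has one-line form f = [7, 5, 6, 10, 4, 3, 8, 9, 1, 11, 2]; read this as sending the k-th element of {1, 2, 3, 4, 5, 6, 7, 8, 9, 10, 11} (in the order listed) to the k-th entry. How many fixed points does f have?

No element satisfies f(x) = x, so there are 0 fixed points.

0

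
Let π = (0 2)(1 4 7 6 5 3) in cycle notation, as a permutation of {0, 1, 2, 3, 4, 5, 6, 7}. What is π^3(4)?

4 lies in the 6-cycle (1 4 7 6 5 3).
Stepping 3 places around the cycle: 4 → 7 → 6 → 5.

5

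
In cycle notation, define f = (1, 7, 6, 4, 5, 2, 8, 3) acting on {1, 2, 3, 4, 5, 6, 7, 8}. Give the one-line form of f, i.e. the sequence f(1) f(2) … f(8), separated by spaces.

7 8 1 5 2 4 6 3

Image by image: 1↦7, 2↦8, 3↦1, 4↦5, 5↦2, 6↦4, 7↦6, 8↦3.
So the one-line form is 7 8 1 5 2 4 6 3.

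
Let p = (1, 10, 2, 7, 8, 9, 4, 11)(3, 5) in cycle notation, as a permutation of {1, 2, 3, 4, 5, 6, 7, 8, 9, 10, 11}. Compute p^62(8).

8 lies in the 8-cycle (1, 10, 2, 7, 8, 9, 4, 11).
On an 8-cycle, p^8 is the identity, so p^62 = p^6 there (62 ≡ 6 mod 8).
Stepping 6 places around the cycle: 8 → 9 → 4 → 11 → 1 → 10 → 2.

2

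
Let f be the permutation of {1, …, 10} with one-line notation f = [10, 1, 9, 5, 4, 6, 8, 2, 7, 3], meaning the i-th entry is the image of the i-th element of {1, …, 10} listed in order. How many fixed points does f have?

1

The fixed points (elements with f(x) = x) are {6}, so there is 1.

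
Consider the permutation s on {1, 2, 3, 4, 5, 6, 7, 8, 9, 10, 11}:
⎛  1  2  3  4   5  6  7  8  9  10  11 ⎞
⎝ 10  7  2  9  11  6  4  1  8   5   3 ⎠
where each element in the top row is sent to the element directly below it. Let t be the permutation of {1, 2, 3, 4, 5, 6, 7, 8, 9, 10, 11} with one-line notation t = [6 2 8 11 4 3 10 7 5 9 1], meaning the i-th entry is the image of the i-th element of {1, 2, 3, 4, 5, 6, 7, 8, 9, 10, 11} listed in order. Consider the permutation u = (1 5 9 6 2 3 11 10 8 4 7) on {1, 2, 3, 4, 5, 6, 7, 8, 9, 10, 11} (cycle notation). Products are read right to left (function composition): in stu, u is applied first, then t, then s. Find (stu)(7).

Chase 7: u(7) = 1; t(1) = 6; s(6) = 6. Hence (stu)(7) = 6.

6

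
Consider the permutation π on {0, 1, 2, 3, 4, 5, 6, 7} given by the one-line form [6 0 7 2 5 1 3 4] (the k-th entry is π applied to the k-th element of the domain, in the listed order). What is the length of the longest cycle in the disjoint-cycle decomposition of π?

8

Decomposing into disjoint cycles gives (0 6 3 2 7 4 5 1); the longest has length 8.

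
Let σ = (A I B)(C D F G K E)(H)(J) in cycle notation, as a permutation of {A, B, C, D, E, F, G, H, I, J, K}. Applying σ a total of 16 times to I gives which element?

B

I lies in the 3-cycle (A I B).
On a 3-cycle, σ^3 is the identity, so σ^16 = σ^1 there (16 ≡ 1 mod 3).
Stepping 1 place around the cycle: I → B.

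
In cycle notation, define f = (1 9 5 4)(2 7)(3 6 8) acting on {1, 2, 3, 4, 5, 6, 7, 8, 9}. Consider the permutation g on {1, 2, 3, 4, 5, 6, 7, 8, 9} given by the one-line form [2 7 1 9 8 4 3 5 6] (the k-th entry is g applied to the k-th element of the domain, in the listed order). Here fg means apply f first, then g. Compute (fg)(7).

7

First apply f: f(7) = 2, then g(2) = 7. Thus (fg)(7) = 7.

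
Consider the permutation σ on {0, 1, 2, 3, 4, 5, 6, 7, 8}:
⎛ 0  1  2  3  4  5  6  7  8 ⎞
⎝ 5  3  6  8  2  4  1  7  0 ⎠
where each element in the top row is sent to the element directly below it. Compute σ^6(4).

0

Tracing 4 → 2 → … returns to 4 after 8 steps, so 4 lies in an 8-cycle (0 5 4 2 6 1 3 8).
Advancing 6 steps from 4: 4 → 2 → 6 → 1 → 3 → 8 → 0.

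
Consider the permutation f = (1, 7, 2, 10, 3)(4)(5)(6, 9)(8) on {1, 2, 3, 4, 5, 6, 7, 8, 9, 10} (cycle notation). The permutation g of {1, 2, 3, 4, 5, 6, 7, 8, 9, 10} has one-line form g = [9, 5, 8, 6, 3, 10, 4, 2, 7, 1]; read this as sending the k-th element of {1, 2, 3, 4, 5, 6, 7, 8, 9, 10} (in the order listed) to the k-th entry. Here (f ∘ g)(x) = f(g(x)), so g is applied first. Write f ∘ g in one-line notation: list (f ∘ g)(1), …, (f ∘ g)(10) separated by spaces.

For each element, apply g then f: 1 → 9 → 6; 2 → 5 → 5; 3 → 8 → 8; 4 → 6 → 9; 5 → 3 → 1; 6 → 10 → 3; 7 → 4 → 4; 8 → 2 → 10; 9 → 7 → 2; 10 → 1 → 7.
Collecting the images, f ∘ g = [6 5 8 9 1 3 4 10 2 7].

6 5 8 9 1 3 4 10 2 7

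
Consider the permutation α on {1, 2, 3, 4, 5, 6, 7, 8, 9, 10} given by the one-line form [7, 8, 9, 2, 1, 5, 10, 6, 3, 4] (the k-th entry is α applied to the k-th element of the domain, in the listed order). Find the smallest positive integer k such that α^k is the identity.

Writing α as disjoint cycles, the cycle lengths are 8, 2.
Since disjoint cycles commute, ord(α) = lcm(8, 2) = 8.

8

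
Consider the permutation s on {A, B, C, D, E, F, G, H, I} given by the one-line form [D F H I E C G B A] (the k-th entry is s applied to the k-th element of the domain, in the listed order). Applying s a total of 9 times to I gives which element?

I

Tracing I → A → … returns to I after 3 steps, so I lies in a 3-cycle (A, D, I).
On a 3-cycle, s^3 is the identity, so s^9 = s^0 there (9 ≡ 0 mod 3).
So s^9(I) = I.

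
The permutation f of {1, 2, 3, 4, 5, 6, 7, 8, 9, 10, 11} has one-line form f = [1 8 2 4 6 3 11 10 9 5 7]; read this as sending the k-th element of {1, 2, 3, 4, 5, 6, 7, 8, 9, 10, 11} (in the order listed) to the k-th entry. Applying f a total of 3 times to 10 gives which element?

Tracing 10 → 5 → … returns to 10 after 6 steps, so 10 lies in a 6-cycle (2 8 10 5 6 3).
Stepping 3 places around the cycle: 10 → 5 → 6 → 3.

3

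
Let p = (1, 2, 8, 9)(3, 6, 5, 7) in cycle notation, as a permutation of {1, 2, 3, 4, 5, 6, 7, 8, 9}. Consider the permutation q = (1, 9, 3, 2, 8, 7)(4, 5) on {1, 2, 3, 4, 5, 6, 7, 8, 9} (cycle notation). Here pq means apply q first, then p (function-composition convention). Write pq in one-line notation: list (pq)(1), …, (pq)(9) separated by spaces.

1 9 8 7 4 5 2 3 6

(pq)(x) = p(q(x)). Computing each image: p(q(1)) = p(9) = 1, p(q(2)) = p(8) = 9, p(q(3)) = p(2) = 8, p(q(4)) = p(5) = 7, p(q(5)) = p(4) = 4, p(q(6)) = p(6) = 5, p(q(7)) = p(1) = 2, p(q(8)) = p(7) = 3, p(q(9)) = p(3) = 6.
Hence pq = [1 9 8 7 4 5 2 3 6].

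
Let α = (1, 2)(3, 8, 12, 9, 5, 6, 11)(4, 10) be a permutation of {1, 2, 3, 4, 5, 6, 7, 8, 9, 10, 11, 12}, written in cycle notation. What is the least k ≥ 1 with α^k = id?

The disjoint cycles have lengths 7, 2, 2, 1.
Since disjoint cycles commute, ord(α) = lcm(7, 2, 2) = 14.

14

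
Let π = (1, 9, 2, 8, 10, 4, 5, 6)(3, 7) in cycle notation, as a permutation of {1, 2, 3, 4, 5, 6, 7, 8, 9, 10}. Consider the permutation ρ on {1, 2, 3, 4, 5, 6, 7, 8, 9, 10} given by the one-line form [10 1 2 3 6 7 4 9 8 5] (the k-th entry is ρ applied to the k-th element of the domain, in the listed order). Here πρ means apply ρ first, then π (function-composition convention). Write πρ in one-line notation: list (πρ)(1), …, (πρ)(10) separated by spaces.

4 9 8 7 1 3 5 2 10 6

Chase each element through ρ then π: 1 → 10 → 4; 2 → 1 → 9; 3 → 2 → 8; 4 → 3 → 7; 5 → 6 → 1; 6 → 7 → 3; 7 → 4 → 5; 8 → 9 → 2; 9 → 8 → 10; 10 → 5 → 6.
So πρ in one-line form is 4 9 8 7 1 3 5 2 10 6.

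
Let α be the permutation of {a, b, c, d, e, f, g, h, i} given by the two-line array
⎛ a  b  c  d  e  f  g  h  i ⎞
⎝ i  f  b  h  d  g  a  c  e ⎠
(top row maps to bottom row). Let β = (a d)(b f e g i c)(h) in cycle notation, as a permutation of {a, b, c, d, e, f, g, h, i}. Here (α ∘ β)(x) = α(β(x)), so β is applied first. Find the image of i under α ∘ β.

(α ∘ β)(i) = α(β(i)). β(i) = c, then α(c) = b. So (α ∘ β)(i) = b.

b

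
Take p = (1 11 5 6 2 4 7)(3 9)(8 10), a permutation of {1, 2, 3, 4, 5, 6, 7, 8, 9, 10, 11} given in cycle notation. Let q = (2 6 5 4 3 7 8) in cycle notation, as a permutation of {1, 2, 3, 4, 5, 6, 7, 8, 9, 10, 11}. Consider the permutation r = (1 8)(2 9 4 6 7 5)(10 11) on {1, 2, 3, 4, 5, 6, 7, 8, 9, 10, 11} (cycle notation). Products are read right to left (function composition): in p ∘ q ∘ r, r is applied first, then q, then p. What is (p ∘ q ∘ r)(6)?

10

Chase 6: r(6) = 7; q(7) = 8; p(8) = 10. Hence (p ∘ q ∘ r)(6) = 10.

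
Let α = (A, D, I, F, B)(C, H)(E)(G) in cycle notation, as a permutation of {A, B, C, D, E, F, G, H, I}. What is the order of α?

10

The disjoint cycles have lengths 5, 2, 1, 1.
Since disjoint cycles commute, ord(α) = lcm(5, 2) = 10.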